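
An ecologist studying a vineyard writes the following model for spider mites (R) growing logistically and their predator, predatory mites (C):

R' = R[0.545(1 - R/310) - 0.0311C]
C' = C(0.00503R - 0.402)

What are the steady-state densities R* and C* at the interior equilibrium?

R* ≈ 79.9, C* ≈ 13

From dC/dt = 0 with C > 0: 0.00503R* = 0.402, so R* = 79.9.
Substitute into dR/dt = 0: 0.545(1 - 79.9/310) = 0.0311C*.
The bracket is 0.742, giving C* = 0.404/0.0311 = 13.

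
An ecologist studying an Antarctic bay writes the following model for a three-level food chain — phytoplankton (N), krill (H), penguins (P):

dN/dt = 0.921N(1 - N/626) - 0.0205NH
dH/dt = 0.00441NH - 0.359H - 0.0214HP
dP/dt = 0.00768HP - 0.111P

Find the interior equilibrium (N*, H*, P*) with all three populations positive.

From dP/dt = 0: 0.00768H* = 0.111, so H* = 14.5.
From dN/dt = 0: 0.921(1 - N*/626) = 0.0205·14.5, giving N* = 626·(1 - 0.322) = 425.
From dH/dt = 0: 0.00441·425 - 0.359 = 0.0214P*, so P* = 1.51/0.0214 = 70.7.

N* ≈ 425, H* ≈ 14.5, P* ≈ 70.7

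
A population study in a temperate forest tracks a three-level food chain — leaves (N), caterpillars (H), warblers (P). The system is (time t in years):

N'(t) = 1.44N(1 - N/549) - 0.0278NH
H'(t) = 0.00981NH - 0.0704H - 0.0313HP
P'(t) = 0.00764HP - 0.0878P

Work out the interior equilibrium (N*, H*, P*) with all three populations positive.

N* ≈ 427, H* ≈ 11.5, P* ≈ 132

From dP/dt = 0: 0.00764H* = 0.0878, so H* = 11.5.
From dN/dt = 0: 1.44(1 - N*/549) = 0.0278·11.5, giving N* = 549·(1 - 0.222) = 427.
From dH/dt = 0: 0.00981·427 - 0.0704 = 0.0313P*, so P* = 4.12/0.0313 = 132.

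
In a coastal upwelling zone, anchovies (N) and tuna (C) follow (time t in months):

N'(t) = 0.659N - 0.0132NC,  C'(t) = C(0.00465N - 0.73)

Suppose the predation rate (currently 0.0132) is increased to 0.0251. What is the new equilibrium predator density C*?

At the interior fixed point, setting dN/dt = 0 with N > 0 fixes C* = (prey growth rate)/(NC coefficient) — independent of the other coefficients.
With the change, C* = 0.659/0.0251 = 26.3; it falls from 49.9.

C* ≈ 26.3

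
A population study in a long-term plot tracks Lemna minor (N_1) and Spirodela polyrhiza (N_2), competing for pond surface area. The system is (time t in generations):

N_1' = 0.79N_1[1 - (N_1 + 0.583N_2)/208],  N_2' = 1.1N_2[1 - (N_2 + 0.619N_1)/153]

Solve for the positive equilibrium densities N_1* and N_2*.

Setting both brackets to zero gives the nullclines N_1 + 0.583N_2 = 208 and 0.619N_1 + N_2 = 153.
Substituting N_2 = 153 - 0.619N_1 into the first: N_1(1 - 0.583·0.619) = 208 - 0.583·153.
So N_1* = 119/0.639 = 186, and then N_2* = 153 - 0.619·186 = 37.9.

N_1* ≈ 186, N_2* ≈ 37.9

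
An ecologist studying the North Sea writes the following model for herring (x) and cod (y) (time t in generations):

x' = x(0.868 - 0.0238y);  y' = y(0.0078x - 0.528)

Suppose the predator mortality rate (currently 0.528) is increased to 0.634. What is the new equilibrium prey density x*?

x* ≈ 81.3

At the interior fixed point, setting dy/dt = 0 with y > 0 fixes x* = (predator death rate)/(xy coefficient) — independent of the other coefficients.
With the change, x* = 0.634/0.0078 = 81.3; it rises from 67.7.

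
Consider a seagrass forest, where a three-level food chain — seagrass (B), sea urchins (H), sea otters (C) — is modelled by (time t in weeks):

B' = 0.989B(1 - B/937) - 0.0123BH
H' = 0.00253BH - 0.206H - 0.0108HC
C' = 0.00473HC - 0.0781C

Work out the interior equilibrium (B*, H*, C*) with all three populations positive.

From dC/dt = 0: 0.00473H* = 0.0781, so H* = 16.5.
From dB/dt = 0: 0.989(1 - B*/937) = 0.0123·16.5, giving B* = 937·(1 - 0.205) = 745.
From dH/dt = 0: 0.00253·745 - 0.206 = 0.0108C*, so C* = 1.68/0.0108 = 155.

B* ≈ 745, H* ≈ 16.5, C* ≈ 155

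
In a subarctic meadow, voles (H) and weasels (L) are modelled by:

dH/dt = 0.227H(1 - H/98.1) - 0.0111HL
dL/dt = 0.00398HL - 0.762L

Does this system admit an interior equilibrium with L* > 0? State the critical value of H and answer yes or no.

Threshold H = 191; K < 191, so no, the predator goes extinct.

The predator equation gives dL/dt > 0 only when H > 0.762/0.00398 = 191.
Without the predator, H → K = 98.1. Since 98.1 < 191, the predator cannot invade.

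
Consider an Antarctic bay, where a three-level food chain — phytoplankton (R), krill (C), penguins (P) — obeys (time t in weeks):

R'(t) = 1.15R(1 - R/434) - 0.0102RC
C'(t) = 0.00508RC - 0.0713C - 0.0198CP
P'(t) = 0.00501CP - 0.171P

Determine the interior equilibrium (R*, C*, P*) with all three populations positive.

R* ≈ 303, C* ≈ 34.1, P* ≈ 74

From dP/dt = 0: 0.00501C* = 0.171, so C* = 34.1.
From dR/dt = 0: 1.15(1 - R*/434) = 0.0102·34.1, giving R* = 434·(1 - 0.303) = 303.
From dC/dt = 0: 0.00508·303 - 0.0713 = 0.0198P*, so P* = 1.47/0.0198 = 74.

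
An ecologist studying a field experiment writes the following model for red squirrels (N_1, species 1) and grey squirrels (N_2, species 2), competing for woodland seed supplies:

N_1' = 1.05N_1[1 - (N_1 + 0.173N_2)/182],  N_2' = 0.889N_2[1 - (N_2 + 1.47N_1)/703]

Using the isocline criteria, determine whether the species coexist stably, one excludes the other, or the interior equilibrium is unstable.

stable coexistence

Compare the nullcline intercepts: K1/α12 = 182/0.173 = 1050 > K2 = 703; K2/α21 = 703/1.47 = 478 > K1 = 182.
Since both inequalities hold, each species can invade when rare, so the interior equilibrium is stable.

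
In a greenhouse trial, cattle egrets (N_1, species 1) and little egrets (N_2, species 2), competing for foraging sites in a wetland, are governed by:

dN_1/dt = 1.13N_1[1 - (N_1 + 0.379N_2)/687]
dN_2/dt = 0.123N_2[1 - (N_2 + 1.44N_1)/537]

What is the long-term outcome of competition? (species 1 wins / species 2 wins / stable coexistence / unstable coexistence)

Compare the nullcline intercepts: K1/α12 = 687/0.379 = 1810 > K2 = 537; K2/α21 = 537/1.44 = 373 < K1 = 687.
Since the inequalities point opposite ways, species 1 can invade but species 2 cannot.

species 1 excludes species 2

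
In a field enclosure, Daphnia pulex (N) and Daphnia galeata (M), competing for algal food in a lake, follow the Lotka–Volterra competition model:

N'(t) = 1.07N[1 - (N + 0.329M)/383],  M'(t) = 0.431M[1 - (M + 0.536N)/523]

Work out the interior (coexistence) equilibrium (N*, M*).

N* ≈ 256, M* ≈ 386

Setting both brackets to zero gives the nullclines N + 0.329M = 383 and 0.536N + M = 523.
Substituting M = 523 - 0.536N into the first: N(1 - 0.329·0.536) = 383 - 0.329·523.
So N* = 211/0.824 = 256, and then M* = 523 - 0.536·256 = 386.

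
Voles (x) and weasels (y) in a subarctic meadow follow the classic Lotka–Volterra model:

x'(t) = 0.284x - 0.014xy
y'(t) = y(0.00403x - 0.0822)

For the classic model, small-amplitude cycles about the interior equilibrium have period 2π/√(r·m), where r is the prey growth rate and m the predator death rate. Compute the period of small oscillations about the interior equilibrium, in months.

T ≈ 41.1 months

Here r = 0.284 and m = 0.0822, so r·m = 0.0233.
ω = √0.0233 = 0.153 per month, hence T = 2π/ω ≈ 41.1 months.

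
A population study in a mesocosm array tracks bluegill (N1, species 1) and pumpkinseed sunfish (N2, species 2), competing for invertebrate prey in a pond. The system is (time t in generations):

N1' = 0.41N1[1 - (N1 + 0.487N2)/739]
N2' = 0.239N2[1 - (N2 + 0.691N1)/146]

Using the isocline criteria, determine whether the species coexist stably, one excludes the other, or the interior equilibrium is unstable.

species 1 excludes species 2

Compare the nullcline intercepts: K1/α12 = 739/0.487 = 1520 > K2 = 146; K2/α21 = 146/0.691 = 211 < K1 = 739.
Since the inequalities point opposite ways, species 1 can invade but species 2 cannot.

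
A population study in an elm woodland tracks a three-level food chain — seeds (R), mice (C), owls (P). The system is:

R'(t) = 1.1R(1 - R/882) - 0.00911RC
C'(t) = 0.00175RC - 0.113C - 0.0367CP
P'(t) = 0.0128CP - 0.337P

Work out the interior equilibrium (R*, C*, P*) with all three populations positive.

From dP/dt = 0: 0.0128C* = 0.337, so C* = 26.3.
From dR/dt = 0: 1.1(1 - R*/882) = 0.00911·26.3, giving R* = 882·(1 - 0.218) = 690.
From dC/dt = 0: 0.00175·690 - 0.113 = 0.0367P*, so P* = 1.09/0.0367 = 29.8.

R* ≈ 690, C* ≈ 26.3, P* ≈ 29.8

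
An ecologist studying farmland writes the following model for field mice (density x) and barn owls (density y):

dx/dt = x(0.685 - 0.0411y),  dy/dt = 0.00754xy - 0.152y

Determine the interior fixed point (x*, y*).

Set dy/dt = 0 with y > 0: 0.00754x - 0.152 = 0, so x* = 0.152/0.00754 = 20.2.
Set dx/dt = 0 with x > 0: 0.685 - 0.0411y = 0, so y* = 0.685/0.0411 = 16.7.

x* ≈ 20.2, y* ≈ 16.7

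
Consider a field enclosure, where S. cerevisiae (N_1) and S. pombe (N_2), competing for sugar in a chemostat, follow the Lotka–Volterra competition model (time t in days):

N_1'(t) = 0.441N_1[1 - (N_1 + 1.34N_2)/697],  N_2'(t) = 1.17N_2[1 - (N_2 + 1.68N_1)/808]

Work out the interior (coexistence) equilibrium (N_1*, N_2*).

Setting both brackets to zero gives the nullclines N_1 + 1.34N_2 = 697 and 1.68N_1 + N_2 = 808.
Substituting N_2 = 808 - 1.68N_1 into the first: N_1(1 - 1.34·1.68) = 697 - 1.34·808.
So N_1* = -386/-1.25 = 308, and then N_2* = 808 - 1.68·308 = 290.

N_1* ≈ 308, N_2* ≈ 290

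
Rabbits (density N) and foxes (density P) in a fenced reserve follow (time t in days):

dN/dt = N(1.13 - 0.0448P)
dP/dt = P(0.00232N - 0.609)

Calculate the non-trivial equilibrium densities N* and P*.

Set dP/dt = 0 with P > 0: 0.00232N - 0.609 = 0, so N* = 0.609/0.00232 = 262.
Set dN/dt = 0 with N > 0: 1.13 - 0.0448P = 0, so P* = 1.13/0.0448 = 25.2.

N* ≈ 262, P* ≈ 25.2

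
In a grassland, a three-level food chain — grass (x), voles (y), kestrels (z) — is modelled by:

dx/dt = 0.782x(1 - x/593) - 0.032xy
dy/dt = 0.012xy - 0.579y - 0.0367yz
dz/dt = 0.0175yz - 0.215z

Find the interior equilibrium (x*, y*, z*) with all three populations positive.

From dz/dt = 0: 0.0175y* = 0.215, so y* = 12.3.
From dx/dt = 0: 0.782(1 - x*/593) = 0.032·12.3, giving x* = 593·(1 - 0.503) = 295.
From dy/dt = 0: 0.012·295 - 0.579 = 0.0367z*, so z* = 2.96/0.0367 = 80.6.

x* ≈ 295, y* ≈ 12.3, z* ≈ 80.6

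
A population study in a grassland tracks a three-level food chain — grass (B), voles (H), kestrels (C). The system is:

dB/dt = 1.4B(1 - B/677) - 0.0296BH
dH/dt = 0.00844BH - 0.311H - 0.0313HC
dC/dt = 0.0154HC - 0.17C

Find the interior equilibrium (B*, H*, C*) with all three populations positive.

B* ≈ 519, H* ≈ 11, C* ≈ 130

From dC/dt = 0: 0.0154H* = 0.17, so H* = 11.
From dB/dt = 0: 1.4(1 - B*/677) = 0.0296·11, giving B* = 677·(1 - 0.233) = 519.
From dH/dt = 0: 0.00844·519 - 0.311 = 0.0313C*, so C* = 4.07/0.0313 = 130.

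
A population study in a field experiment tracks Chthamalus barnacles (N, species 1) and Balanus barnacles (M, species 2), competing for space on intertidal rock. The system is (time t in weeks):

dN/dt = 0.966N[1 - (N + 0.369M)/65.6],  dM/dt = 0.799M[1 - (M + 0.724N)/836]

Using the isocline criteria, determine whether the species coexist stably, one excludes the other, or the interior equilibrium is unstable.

Compare the nullcline intercepts: K1/α12 = 65.6/0.369 = 178 < K2 = 836; K2/α21 = 836/0.724 = 1150 > K1 = 65.6.
Since the inequalities point opposite ways, species 2 can invade but species 1 cannot.

species 2 excludes species 1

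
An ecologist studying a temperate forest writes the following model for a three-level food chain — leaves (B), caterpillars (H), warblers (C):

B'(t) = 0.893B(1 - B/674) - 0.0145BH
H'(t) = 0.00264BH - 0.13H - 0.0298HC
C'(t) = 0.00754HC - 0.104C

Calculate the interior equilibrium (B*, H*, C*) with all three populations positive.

B* ≈ 523, H* ≈ 13.8, C* ≈ 42

From dC/dt = 0: 0.00754H* = 0.104, so H* = 13.8.
From dB/dt = 0: 0.893(1 - B*/674) = 0.0145·13.8, giving B* = 674·(1 - 0.224) = 523.
From dH/dt = 0: 0.00264·523 - 0.13 = 0.0298C*, so C* = 1.25/0.0298 = 42.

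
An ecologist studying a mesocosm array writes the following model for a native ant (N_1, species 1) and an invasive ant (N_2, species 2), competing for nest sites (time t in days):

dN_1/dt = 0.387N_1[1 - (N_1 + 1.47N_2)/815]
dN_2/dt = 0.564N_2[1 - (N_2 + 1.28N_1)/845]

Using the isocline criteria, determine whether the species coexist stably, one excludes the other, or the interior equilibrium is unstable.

Compare the nullcline intercepts: K1/α12 = 815/1.47 = 554 < K2 = 845; K2/α21 = 845/1.28 = 660 < K1 = 815.
Since both are reversed, neither can invade when rare; the interior point is a saddle.

unstable coexistence (outcome depends on initial conditions)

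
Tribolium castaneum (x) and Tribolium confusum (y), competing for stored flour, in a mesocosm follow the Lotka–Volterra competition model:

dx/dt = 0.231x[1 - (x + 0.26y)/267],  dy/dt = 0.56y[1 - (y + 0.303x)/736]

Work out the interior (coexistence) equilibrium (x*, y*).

x* ≈ 82.1, y* ≈ 711

Setting both brackets to zero gives the nullclines x + 0.26y = 267 and 0.303x + y = 736.
Substituting y = 736 - 0.303x into the first: x(1 - 0.26·0.303) = 267 - 0.26·736.
So x* = 75.6/0.921 = 82.1, and then y* = 736 - 0.303·82.1 = 711.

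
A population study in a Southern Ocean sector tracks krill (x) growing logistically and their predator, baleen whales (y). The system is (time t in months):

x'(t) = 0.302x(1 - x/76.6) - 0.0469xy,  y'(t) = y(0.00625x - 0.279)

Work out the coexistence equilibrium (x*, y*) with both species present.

From dy/dt = 0 with y > 0: 0.00625x* = 0.279, so x* = 44.6.
Substitute into dx/dt = 0: 0.302(1 - 44.6/76.6) = 0.0469y*.
The bracket is 0.417, giving y* = 0.126/0.0469 = 2.69.

x* ≈ 44.6, y* ≈ 2.69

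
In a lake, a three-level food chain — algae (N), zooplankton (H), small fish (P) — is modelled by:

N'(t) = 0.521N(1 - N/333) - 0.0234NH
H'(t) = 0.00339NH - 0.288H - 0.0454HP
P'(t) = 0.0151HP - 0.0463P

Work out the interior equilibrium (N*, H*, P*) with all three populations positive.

From dP/dt = 0: 0.0151H* = 0.0463, so H* = 3.07.
From dN/dt = 0: 0.521(1 - N*/333) = 0.0234·3.07, giving N* = 333·(1 - 0.138) = 287.
From dH/dt = 0: 0.00339·287 - 0.288 = 0.0454P*, so P* = 0.685/0.0454 = 15.1.

N* ≈ 287, H* ≈ 3.07, P* ≈ 15.1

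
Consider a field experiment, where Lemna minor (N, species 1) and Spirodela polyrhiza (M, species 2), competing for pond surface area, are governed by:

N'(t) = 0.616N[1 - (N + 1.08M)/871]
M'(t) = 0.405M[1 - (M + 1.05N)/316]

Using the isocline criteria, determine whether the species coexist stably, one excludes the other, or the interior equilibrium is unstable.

Compare the nullcline intercepts: K1/α12 = 871/1.08 = 806 > K2 = 316; K2/α21 = 316/1.05 = 301 < K1 = 871.
Since the inequalities point opposite ways, species 1 can invade but species 2 cannot.

species 1 excludes species 2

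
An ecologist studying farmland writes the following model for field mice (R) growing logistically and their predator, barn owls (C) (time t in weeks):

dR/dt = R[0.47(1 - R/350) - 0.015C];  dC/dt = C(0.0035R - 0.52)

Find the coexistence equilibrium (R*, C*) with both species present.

R* ≈ 149, C* ≈ 18

From dC/dt = 0 with C > 0: 0.0035R* = 0.52, so R* = 149.
Substitute into dR/dt = 0: 0.47(1 - 149/350) = 0.015C*.
The bracket is 0.576, giving C* = 0.27/0.015 = 18.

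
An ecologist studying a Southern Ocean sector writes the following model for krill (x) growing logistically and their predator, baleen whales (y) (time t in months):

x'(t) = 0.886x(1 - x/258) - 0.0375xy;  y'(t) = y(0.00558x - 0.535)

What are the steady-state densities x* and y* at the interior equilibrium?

From dy/dt = 0 with y > 0: 0.00558x* = 0.535, so x* = 95.9.
Substitute into dx/dt = 0: 0.886(1 - 95.9/258) = 0.0375y*.
The bracket is 0.628, giving y* = 0.557/0.0375 = 14.8.

x* ≈ 95.9, y* ≈ 14.8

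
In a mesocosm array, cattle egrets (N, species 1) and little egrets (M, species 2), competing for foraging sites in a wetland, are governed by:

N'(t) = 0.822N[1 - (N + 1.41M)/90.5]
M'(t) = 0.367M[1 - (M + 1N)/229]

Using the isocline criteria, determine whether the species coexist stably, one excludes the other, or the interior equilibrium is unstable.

species 2 excludes species 1

Compare the nullcline intercepts: K1/α12 = 90.5/1.41 = 64.2 < K2 = 229; K2/α21 = 229/1 = 229 > K1 = 90.5.
Since the inequalities point opposite ways, species 2 can invade but species 1 cannot.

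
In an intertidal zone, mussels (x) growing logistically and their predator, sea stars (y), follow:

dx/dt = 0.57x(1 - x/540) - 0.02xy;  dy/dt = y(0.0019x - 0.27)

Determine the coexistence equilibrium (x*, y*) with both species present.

From dy/dt = 0 with y > 0: 0.0019x* = 0.27, so x* = 142.
Substitute into dx/dt = 0: 0.57(1 - 142/540) = 0.02y*.
The bracket is 0.737, giving y* = 0.42/0.02 = 21.

x* ≈ 142, y* ≈ 21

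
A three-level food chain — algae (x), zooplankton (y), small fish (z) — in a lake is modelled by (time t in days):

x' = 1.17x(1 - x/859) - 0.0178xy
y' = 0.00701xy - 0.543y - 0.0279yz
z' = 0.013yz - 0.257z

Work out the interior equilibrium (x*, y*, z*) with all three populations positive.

From dz/dt = 0: 0.013y* = 0.257, so y* = 19.8.
From dx/dt = 0: 1.17(1 - x*/859) = 0.0178·19.8, giving x* = 859·(1 - 0.301) = 601.
From dy/dt = 0: 0.00701·601 - 0.543 = 0.0279z*, so z* = 3.67/0.0279 = 131.

x* ≈ 601, y* ≈ 19.8, z* ≈ 131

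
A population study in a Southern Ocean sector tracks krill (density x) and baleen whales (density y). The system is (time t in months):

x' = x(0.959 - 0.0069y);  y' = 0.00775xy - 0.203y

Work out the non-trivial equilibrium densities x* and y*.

Set dy/dt = 0 with y > 0: 0.00775x - 0.203 = 0, so x* = 0.203/0.00775 = 26.2.
Set dx/dt = 0 with x > 0: 0.959 - 0.0069y = 0, so y* = 0.959/0.0069 = 139.

x* ≈ 26.2, y* ≈ 139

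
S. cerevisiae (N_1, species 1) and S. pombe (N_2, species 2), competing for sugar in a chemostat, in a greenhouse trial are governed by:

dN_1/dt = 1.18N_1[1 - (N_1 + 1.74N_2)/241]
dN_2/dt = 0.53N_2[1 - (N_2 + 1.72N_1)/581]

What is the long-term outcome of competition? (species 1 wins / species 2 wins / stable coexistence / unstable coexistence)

Compare the nullcline intercepts: K1/α12 = 241/1.74 = 139 < K2 = 581; K2/α21 = 581/1.72 = 338 > K1 = 241.
Since the inequalities point opposite ways, species 2 can invade but species 1 cannot.

species 2 excludes species 1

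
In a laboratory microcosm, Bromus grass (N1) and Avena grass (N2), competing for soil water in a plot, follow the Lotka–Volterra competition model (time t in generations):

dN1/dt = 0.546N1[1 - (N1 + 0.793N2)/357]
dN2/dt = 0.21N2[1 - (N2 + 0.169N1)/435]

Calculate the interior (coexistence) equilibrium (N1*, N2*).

Setting both brackets to zero gives the nullclines N1 + 0.793N2 = 357 and 0.169N1 + N2 = 435.
Substituting N2 = 435 - 0.169N1 into the first: N1(1 - 0.793·0.169) = 357 - 0.793·435.
So N1* = 12/0.866 = 13.9, and then N2* = 435 - 0.169·13.9 = 433.

N1* ≈ 13.9, N2* ≈ 433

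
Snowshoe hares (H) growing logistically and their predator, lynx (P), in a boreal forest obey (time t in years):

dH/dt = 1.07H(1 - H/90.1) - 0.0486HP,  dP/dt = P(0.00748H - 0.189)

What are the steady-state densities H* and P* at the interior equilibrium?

H* ≈ 25.3, P* ≈ 15.8

From dP/dt = 0 with P > 0: 0.00748H* = 0.189, so H* = 25.3.
Substitute into dH/dt = 0: 1.07(1 - 25.3/90.1) = 0.0486P*.
The bracket is 0.72, giving P* = 0.77/0.0486 = 15.8.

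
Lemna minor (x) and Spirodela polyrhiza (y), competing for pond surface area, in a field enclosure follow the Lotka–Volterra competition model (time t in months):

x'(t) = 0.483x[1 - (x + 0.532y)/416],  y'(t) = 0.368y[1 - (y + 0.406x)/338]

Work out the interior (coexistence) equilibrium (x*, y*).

x* ≈ 301, y* ≈ 216

Setting both brackets to zero gives the nullclines x + 0.532y = 416 and 0.406x + y = 338.
Substituting y = 338 - 0.406x into the first: x(1 - 0.532·0.406) = 416 - 0.532·338.
So x* = 236/0.784 = 301, and then y* = 338 - 0.406·301 = 216.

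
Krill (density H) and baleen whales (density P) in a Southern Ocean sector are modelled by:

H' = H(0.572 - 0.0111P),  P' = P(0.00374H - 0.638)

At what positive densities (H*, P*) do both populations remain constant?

H* ≈ 171, P* ≈ 51.5

Set dP/dt = 0 with P > 0: 0.00374H - 0.638 = 0, so H* = 0.638/0.00374 = 171.
Set dH/dt = 0 with H > 0: 0.572 - 0.0111P = 0, so P* = 0.572/0.0111 = 51.5.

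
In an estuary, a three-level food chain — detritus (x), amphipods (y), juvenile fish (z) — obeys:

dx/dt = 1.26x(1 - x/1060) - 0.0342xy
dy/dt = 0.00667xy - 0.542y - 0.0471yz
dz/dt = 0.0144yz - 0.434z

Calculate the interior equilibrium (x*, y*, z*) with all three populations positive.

x* ≈ 193, y* ≈ 30.1, z* ≈ 15.8

From dz/dt = 0: 0.0144y* = 0.434, so y* = 30.1.
From dx/dt = 0: 1.26(1 - x*/1060) = 0.0342·30.1, giving x* = 1060·(1 - 0.818) = 193.
From dy/dt = 0: 0.00667·193 - 0.542 = 0.0471z*, so z* = 0.744/0.0471 = 15.8.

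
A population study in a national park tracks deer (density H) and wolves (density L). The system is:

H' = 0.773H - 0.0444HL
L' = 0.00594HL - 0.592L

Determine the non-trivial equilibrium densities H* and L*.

H* ≈ 99.7, L* ≈ 17.4

Set dL/dt = 0 with L > 0: 0.00594H - 0.592 = 0, so H* = 0.592/0.00594 = 99.7.
Set dH/dt = 0 with H > 0: 0.773 - 0.0444L = 0, so L* = 0.773/0.0444 = 17.4.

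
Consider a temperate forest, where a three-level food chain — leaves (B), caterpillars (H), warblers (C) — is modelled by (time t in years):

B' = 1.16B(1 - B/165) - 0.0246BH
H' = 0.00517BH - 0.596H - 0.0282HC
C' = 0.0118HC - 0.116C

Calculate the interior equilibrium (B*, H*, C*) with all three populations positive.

B* ≈ 131, H* ≈ 9.83, C* ≈ 2.81

From dC/dt = 0: 0.0118H* = 0.116, so H* = 9.83.
From dB/dt = 0: 1.16(1 - B*/165) = 0.0246·9.83, giving B* = 165·(1 - 0.208) = 131.
From dH/dt = 0: 0.00517·131 - 0.596 = 0.0282C*, so C* = 0.0792/0.0282 = 2.81.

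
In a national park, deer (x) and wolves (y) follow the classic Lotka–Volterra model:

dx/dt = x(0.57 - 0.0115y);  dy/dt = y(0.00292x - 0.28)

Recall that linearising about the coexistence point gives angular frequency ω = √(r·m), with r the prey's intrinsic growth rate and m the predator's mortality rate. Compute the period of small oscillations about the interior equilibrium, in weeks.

Here r = 0.57 and m = 0.28, so r·m = 0.16.
ω = √0.16 = 0.399 per week, hence T = 2π/ω ≈ 15.7 weeks.

T ≈ 15.7 weeks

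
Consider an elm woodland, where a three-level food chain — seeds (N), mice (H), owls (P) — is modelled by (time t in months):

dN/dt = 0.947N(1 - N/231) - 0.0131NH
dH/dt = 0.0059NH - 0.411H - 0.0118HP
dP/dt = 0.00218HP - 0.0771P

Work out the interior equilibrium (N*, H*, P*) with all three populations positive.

From dP/dt = 0: 0.00218H* = 0.0771, so H* = 35.4.
From dN/dt = 0: 0.947(1 - N*/231) = 0.0131·35.4, giving N* = 231·(1 - 0.489) = 118.
From dH/dt = 0: 0.0059·118 - 0.411 = 0.0118P*, so P* = 0.285/0.0118 = 24.2.

N* ≈ 118, H* ≈ 35.4, P* ≈ 24.2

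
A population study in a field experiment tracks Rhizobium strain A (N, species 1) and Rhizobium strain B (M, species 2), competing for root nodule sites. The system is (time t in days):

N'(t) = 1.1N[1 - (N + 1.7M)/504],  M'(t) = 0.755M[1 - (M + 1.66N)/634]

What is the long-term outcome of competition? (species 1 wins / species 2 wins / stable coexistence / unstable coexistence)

Compare the nullcline intercepts: K1/α12 = 504/1.7 = 296 < K2 = 634; K2/α21 = 634/1.66 = 382 < K1 = 504.
Since both are reversed, neither can invade when rare; the interior point is a saddle.

unstable coexistence (outcome depends on initial conditions)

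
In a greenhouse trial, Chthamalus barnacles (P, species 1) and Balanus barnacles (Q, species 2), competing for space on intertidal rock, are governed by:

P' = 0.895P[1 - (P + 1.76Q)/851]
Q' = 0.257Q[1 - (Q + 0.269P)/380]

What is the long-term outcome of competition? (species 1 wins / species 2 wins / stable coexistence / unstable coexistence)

stable coexistence

Compare the nullcline intercepts: K1/α12 = 851/1.76 = 484 > K2 = 380; K2/α21 = 380/0.269 = 1410 > K1 = 851.
Since both inequalities hold, each species can invade when rare, so the interior equilibrium is stable.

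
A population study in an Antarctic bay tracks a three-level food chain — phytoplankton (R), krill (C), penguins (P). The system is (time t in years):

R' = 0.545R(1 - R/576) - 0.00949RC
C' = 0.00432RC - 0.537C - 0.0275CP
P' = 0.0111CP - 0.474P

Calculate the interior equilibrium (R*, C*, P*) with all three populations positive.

From dP/dt = 0: 0.0111C* = 0.474, so C* = 42.7.
From dR/dt = 0: 0.545(1 - R*/576) = 0.00949·42.7, giving R* = 576·(1 - 0.744) = 148.
From dC/dt = 0: 0.00432·148 - 0.537 = 0.0275P*, so P* = 0.101/0.0275 = 3.68.

R* ≈ 148, C* ≈ 42.7, P* ≈ 3.68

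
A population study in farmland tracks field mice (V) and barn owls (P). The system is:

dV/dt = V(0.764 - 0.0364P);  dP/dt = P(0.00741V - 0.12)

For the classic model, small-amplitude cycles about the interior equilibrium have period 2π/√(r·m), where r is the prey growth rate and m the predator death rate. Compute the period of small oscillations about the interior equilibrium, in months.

Here r = 0.764 and m = 0.12, so r·m = 0.0917.
ω = √0.0917 = 0.303 per month, hence T = 2π/ω ≈ 20.8 months.

T ≈ 20.8 months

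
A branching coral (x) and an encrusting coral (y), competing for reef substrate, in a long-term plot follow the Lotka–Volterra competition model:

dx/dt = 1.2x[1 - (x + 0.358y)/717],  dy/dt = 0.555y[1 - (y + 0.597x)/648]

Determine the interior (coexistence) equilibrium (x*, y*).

x* ≈ 617, y* ≈ 280

Setting both brackets to zero gives the nullclines x + 0.358y = 717 and 0.597x + y = 648.
Substituting y = 648 - 0.597x into the first: x(1 - 0.358·0.597) = 717 - 0.358·648.
So x* = 485/0.786 = 617, and then y* = 648 - 0.597·617 = 280.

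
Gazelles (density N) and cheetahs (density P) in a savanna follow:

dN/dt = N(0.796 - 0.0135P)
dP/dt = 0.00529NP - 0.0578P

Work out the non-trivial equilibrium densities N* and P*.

Set dP/dt = 0 with P > 0: 0.00529N - 0.0578 = 0, so N* = 0.0578/0.00529 = 10.9.
Set dN/dt = 0 with N > 0: 0.796 - 0.0135P = 0, so P* = 0.796/0.0135 = 59.

N* ≈ 10.9, P* ≈ 59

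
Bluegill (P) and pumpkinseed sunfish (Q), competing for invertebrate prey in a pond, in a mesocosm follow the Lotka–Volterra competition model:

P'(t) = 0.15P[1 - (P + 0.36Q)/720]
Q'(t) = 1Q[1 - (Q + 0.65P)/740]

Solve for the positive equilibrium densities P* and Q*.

Setting both brackets to zero gives the nullclines P + 0.36Q = 720 and 0.65P + Q = 740.
Substituting Q = 740 - 0.65P into the first: P(1 - 0.36·0.65) = 720 - 0.36·740.
So P* = 454/0.766 = 592, and then Q* = 740 - 0.65·592 = 355.

P* ≈ 592, Q* ≈ 355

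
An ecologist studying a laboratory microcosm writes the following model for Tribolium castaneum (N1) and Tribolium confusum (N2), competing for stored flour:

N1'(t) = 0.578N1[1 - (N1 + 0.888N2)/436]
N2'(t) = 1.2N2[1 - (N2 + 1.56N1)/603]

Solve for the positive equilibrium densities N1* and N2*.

N1* ≈ 258, N2* ≈ 200

Setting both brackets to zero gives the nullclines N1 + 0.888N2 = 436 and 1.56N1 + N2 = 603.
Substituting N2 = 603 - 1.56N1 into the first: N1(1 - 0.888·1.56) = 436 - 0.888·603.
So N1* = -99.5/-0.385 = 258, and then N2* = 603 - 1.56·258 = 200.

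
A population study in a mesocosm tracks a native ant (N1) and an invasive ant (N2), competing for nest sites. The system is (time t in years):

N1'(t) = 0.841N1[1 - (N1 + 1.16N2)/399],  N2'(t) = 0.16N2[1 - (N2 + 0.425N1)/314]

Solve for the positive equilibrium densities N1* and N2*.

N1* ≈ 68.6, N2* ≈ 285

Setting both brackets to zero gives the nullclines N1 + 1.16N2 = 399 and 0.425N1 + N2 = 314.
Substituting N2 = 314 - 0.425N1 into the first: N1(1 - 1.16·0.425) = 399 - 1.16·314.
So N1* = 34.8/0.507 = 68.6, and then N2* = 314 - 0.425·68.6 = 285.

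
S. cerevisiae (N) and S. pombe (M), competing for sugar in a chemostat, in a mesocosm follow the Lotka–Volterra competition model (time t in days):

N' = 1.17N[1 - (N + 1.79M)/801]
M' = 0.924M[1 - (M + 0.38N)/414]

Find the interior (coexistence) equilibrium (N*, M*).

N* ≈ 187, M* ≈ 343

Setting both brackets to zero gives the nullclines N + 1.79M = 801 and 0.38N + M = 414.
Substituting M = 414 - 0.38N into the first: N(1 - 1.79·0.38) = 801 - 1.79·414.
So N* = 59.9/0.32 = 187, and then M* = 414 - 0.38·187 = 343.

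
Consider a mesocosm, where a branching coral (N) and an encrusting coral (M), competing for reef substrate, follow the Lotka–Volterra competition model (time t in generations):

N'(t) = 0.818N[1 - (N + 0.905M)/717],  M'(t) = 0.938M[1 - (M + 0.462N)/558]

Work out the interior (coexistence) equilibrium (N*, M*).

N* ≈ 364, M* ≈ 390

Setting both brackets to zero gives the nullclines N + 0.905M = 717 and 0.462N + M = 558.
Substituting M = 558 - 0.462N into the first: N(1 - 0.905·0.462) = 717 - 0.905·558.
So N* = 212/0.582 = 364, and then M* = 558 - 0.462·364 = 390.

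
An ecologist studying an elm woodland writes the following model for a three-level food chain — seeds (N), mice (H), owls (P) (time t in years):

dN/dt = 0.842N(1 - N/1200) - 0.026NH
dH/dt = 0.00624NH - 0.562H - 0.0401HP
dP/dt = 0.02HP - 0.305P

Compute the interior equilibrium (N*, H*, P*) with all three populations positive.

From dP/dt = 0: 0.02H* = 0.305, so H* = 15.2.
From dN/dt = 0: 0.842(1 - N*/1200) = 0.026·15.2, giving N* = 1200·(1 - 0.471) = 635.
From dH/dt = 0: 0.00624·635 - 0.562 = 0.0401P*, so P* = 3.4/0.0401 = 84.8.

N* ≈ 635, H* ≈ 15.2, P* ≈ 84.8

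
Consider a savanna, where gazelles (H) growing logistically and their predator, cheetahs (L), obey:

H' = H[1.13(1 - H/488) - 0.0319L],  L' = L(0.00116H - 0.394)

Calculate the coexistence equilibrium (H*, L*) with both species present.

H* ≈ 340, L* ≈ 10.8

From dL/dt = 0 with L > 0: 0.00116H* = 0.394, so H* = 340.
Substitute into dH/dt = 0: 1.13(1 - 340/488) = 0.0319L*.
The bracket is 0.304, giving L* = 0.344/0.0319 = 10.8.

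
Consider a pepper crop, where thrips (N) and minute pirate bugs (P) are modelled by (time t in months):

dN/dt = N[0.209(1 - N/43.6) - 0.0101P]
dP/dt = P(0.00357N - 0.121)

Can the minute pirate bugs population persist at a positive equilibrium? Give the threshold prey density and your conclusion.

The predator equation gives dP/dt > 0 only when N > 0.121/0.00357 = 33.9.
Without the predator, N → K = 43.6. Since 43.6 > 33.9, the predator can invade and persist.

Threshold N = 33.9; K > 33.9, so yes, the predator persists.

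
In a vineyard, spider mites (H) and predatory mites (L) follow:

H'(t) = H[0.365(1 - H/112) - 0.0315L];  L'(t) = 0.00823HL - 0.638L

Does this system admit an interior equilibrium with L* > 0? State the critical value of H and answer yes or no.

Threshold H = 77.5; K > 77.5, so yes, the predator persists.

The predator equation gives dL/dt > 0 only when H > 0.638/0.00823 = 77.5.
Without the predator, H → K = 112. Since 112 > 77.5, the predator can invade and persist.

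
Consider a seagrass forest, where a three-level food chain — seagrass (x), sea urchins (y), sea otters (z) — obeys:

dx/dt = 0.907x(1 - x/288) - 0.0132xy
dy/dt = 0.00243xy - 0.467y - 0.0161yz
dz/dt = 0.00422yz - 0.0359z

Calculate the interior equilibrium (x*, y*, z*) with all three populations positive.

x* ≈ 252, y* ≈ 8.51, z* ≈ 9.08

From dz/dt = 0: 0.00422y* = 0.0359, so y* = 8.51.
From dx/dt = 0: 0.907(1 - x*/288) = 0.0132·8.51, giving x* = 288·(1 - 0.124) = 252.
From dy/dt = 0: 0.00243·252 - 0.467 = 0.0161z*, so z* = 0.146/0.0161 = 9.08.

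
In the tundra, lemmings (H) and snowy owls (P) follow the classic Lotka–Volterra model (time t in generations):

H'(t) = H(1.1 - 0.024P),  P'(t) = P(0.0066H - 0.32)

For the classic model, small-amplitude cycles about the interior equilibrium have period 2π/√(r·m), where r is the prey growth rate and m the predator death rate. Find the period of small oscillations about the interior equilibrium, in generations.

T ≈ 10.6 generations

Here r = 1.1 and m = 0.32, so r·m = 0.352.
ω = √0.352 = 0.593 per generation, hence T = 2π/ω ≈ 10.6 generations.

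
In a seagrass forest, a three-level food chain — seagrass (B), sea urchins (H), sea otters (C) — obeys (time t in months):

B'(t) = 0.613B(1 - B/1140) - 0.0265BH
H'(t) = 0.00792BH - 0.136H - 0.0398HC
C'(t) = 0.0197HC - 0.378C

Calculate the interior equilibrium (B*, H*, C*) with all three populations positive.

B* ≈ 194, H* ≈ 19.2, C* ≈ 35.3

From dC/dt = 0: 0.0197H* = 0.378, so H* = 19.2.
From dB/dt = 0: 0.613(1 - B*/1140) = 0.0265·19.2, giving B* = 1140·(1 - 0.829) = 194.
From dH/dt = 0: 0.00792·194 - 0.136 = 0.0398C*, so C* = 1.4/0.0398 = 35.3.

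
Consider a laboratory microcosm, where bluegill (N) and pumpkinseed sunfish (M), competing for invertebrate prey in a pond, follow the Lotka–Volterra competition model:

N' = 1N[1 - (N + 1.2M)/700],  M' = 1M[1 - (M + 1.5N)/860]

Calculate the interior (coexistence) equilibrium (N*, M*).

Setting both brackets to zero gives the nullclines N + 1.2M = 700 and 1.5N + M = 860.
Substituting M = 860 - 1.5N into the first: N(1 - 1.2·1.5) = 700 - 1.2·860.
So N* = -332/-0.8 = 415, and then M* = 860 - 1.5·415 = 238.

N* ≈ 415, M* ≈ 238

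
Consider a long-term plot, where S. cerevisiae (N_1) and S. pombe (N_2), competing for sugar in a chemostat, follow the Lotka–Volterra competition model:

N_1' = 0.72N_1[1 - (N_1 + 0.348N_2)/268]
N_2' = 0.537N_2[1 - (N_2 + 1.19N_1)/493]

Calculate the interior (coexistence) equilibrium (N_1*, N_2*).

Setting both brackets to zero gives the nullclines N_1 + 0.348N_2 = 268 and 1.19N_1 + N_2 = 493.
Substituting N_2 = 493 - 1.19N_1 into the first: N_1(1 - 0.348·1.19) = 268 - 0.348·493.
So N_1* = 96.4/0.586 = 165, and then N_2* = 493 - 1.19·165 = 297.

N_1* ≈ 165, N_2* ≈ 297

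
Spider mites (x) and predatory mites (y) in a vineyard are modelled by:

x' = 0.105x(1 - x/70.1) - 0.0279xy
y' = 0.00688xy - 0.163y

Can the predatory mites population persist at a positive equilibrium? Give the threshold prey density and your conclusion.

The predator equation gives dy/dt > 0 only when x > 0.163/0.00688 = 23.7.
Without the predator, x → K = 70.1. Since 70.1 > 23.7, the predator can invade and persist.

Threshold x = 23.7; K > 23.7, so yes, the predator persists.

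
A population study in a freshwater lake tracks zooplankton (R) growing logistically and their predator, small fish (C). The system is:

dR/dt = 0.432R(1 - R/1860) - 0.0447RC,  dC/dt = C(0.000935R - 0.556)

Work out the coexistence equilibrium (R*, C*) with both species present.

From dC/dt = 0 with C > 0: 0.000935R* = 0.556, so R* = 595.
Substitute into dR/dt = 0: 0.432(1 - 595/1860) = 0.0447C*.
The bracket is 0.68, giving C* = 0.294/0.0447 = 6.57.

R* ≈ 595, C* ≈ 6.57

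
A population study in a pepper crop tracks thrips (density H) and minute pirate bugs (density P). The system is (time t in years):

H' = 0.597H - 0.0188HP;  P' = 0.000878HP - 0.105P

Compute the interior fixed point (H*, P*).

Set dP/dt = 0 with P > 0: 0.000878H - 0.105 = 0, so H* = 0.105/0.000878 = 120.
Set dH/dt = 0 with H > 0: 0.597 - 0.0188P = 0, so P* = 0.597/0.0188 = 31.8.

H* ≈ 120, P* ≈ 31.8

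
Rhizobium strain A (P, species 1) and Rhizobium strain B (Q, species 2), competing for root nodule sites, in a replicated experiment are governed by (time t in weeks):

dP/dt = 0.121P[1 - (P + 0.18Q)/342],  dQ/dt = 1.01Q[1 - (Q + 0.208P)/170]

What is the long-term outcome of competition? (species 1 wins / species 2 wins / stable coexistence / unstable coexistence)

Compare the nullcline intercepts: K1/α12 = 342/0.18 = 1900 > K2 = 170; K2/α21 = 170/0.208 = 817 > K1 = 342.
Since both inequalities hold, each species can invade when rare, so the interior equilibrium is stable.

stable coexistence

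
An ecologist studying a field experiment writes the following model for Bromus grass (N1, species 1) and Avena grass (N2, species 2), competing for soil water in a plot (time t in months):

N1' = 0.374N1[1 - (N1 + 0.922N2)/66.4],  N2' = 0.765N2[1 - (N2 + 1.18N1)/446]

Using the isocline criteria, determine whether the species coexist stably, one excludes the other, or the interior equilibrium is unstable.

Compare the nullcline intercepts: K1/α12 = 66.4/0.922 = 72 < K2 = 446; K2/α21 = 446/1.18 = 378 > K1 = 66.4.
Since the inequalities point opposite ways, species 2 can invade but species 1 cannot.

species 2 excludes species 1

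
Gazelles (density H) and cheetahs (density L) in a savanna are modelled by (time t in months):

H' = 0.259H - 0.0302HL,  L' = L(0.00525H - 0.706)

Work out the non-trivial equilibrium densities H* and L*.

H* ≈ 134, L* ≈ 8.58

Set dL/dt = 0 with L > 0: 0.00525H - 0.706 = 0, so H* = 0.706/0.00525 = 134.
Set dH/dt = 0 with H > 0: 0.259 - 0.0302L = 0, so L* = 0.259/0.0302 = 8.58.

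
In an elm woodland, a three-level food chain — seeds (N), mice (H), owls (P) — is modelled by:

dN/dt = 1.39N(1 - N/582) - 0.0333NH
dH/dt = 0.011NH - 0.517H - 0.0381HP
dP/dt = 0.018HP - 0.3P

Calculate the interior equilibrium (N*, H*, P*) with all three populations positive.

N* ≈ 350, H* ≈ 16.7, P* ≈ 87.4

From dP/dt = 0: 0.018H* = 0.3, so H* = 16.7.
From dN/dt = 0: 1.39(1 - N*/582) = 0.0333·16.7, giving N* = 582·(1 - 0.399) = 350.
From dH/dt = 0: 0.011·350 - 0.517 = 0.0381P*, so P* = 3.33/0.0381 = 87.4.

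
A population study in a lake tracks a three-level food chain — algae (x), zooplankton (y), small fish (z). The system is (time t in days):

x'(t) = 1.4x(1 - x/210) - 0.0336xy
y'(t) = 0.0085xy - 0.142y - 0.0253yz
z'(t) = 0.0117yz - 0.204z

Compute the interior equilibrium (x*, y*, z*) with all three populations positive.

From dz/dt = 0: 0.0117y* = 0.204, so y* = 17.4.
From dx/dt = 0: 1.4(1 - x*/210) = 0.0336·17.4, giving x* = 210·(1 - 0.418) = 122.
From dy/dt = 0: 0.0085·122 - 0.142 = 0.0253z*, so z* = 0.896/0.0253 = 35.4.

x* ≈ 122, y* ≈ 17.4, z* ≈ 35.4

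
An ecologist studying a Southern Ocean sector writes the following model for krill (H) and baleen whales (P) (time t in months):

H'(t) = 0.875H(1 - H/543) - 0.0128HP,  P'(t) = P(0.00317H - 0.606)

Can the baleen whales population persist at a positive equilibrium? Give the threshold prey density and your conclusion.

The predator equation gives dP/dt > 0 only when H > 0.606/0.00317 = 191.
Without the predator, H → K = 543. Since 543 > 191, the predator can invade and persist.

Threshold H = 191; K > 191, so yes, the predator persists.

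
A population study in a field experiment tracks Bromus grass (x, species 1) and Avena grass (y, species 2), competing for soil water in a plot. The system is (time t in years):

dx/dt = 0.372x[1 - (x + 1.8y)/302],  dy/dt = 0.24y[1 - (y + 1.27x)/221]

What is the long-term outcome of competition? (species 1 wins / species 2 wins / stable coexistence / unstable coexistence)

unstable coexistence (outcome depends on initial conditions)

Compare the nullcline intercepts: K1/α12 = 302/1.8 = 168 < K2 = 221; K2/α21 = 221/1.27 = 174 < K1 = 302.
Since both are reversed, neither can invade when rare; the interior point is a saddle.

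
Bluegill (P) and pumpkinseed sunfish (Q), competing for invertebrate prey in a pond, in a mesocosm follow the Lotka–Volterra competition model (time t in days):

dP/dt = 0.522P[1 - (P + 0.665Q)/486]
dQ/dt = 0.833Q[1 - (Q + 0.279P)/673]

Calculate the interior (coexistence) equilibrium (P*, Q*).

Setting both brackets to zero gives the nullclines P + 0.665Q = 486 and 0.279P + Q = 673.
Substituting Q = 673 - 0.279P into the first: P(1 - 0.665·0.279) = 486 - 0.665·673.
So P* = 38.5/0.814 = 47.2, and then Q* = 673 - 0.279·47.2 = 660.

P* ≈ 47.2, Q* ≈ 660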